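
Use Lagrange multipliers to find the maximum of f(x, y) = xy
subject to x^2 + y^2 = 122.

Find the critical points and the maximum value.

Lagrange conditions: y = 2*lambda*x and x = 2*lambda*y
If x = 0 then y = 0, violating the constraint, so x, y != 0.
Dividing: y/x = x/y => x^2 = y^2 => y = x or y = -x
Constraint: 2x^2 = 122 => x^2 = 61 => x = +/-sqrt(61)
Critical points: (sqrt(61), sqrt(61)), (-sqrt(61), -sqrt(61)), (sqrt(61), -sqrt(61)), (-sqrt(61), sqrt(61))
  y = x:  xy = x^2 = 61  at (sqrt(61), sqrt(61)) and (-sqrt(61), -sqrt(61))
  y = -x: xy = -x^2 = -61 at (sqrt(61), -sqrt(61)) and (-sqrt(61), sqrt(61))
Maximum xy = 61 at (sqrt(61), sqrt(61)) and (-sqrt(61), -sqrt(61))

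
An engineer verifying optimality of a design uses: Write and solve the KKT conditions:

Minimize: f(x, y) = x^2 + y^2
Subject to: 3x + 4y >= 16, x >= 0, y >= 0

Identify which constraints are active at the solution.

KKT conditions for min x^2 + y^2 s.t. 3x + 4y >= 16, x >= 0, y >= 0:
Stationarity: 2x = mu*3 + mu_x, 2y = mu*4 + mu_y, with mu, mu_x, mu_y >= 0
Complementary slackness: mu*(3x + 4y - 16) = 0, mu_x*x = 0, mu_y*y = 0
(0, 0) is infeasible (3*0 + 4*0 < 16), so if mu = 0 stationarity would force x = mu_x/2 >= 0, y = mu_y/2 >= 0 with mu_x*x = mu_y*y = 0, i.e. x = y = 0: contradiction. Hence mu > 0 and 3x + 4y = 16 is active.
Try x > 0, y > 0 (so mu_x = mu_y = 0): x = 3*mu/2, y = 4*mu/2
Substitute: 3*(3*mu/2) + 4*(4*mu/2) = 16
  mu*25/2 = 16 => mu = 32/25
x* = 48/25 > 0, y* = 64/25 > 0, consistent with mu_x = mu_y = 0.
f is convex and the constraints are linear, so this KKT point is the global minimum.
f* = 256/25
Active constraints: 3x + 4y >= 16 (holds with equality, mu = 32/25 > 0); x >= 0 and y >= 0 are inactive (mu_x = mu_y = 0).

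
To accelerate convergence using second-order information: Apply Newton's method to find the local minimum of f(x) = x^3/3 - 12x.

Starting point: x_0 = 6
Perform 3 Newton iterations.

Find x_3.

f(x) = x^3/3 - 12x
f'(x) = x^2 - 12, f''(x) = 2x
Newton update: x_{n+1} = x_n - (x_n^2 - 12)/(2*x_n)
Step 1: x_0 = 6, f'=24, f''=12, x_1 = 4
Step 2: x_1 = 4, f'=4, f''=8, x_2 = 7/2
Step 3: x_2 = 7/2, f'=1/4, f''=7, x_3 = 97/28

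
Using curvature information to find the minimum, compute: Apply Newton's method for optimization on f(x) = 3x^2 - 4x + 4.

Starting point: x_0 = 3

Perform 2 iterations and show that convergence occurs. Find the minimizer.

f(x) = 3x^2 - 4x + 4, f'(x) = 6x + (-4), f''(x) = 6
Step 1: f'(3) = 14, x_1 = 3 - 14/6 = 2/3
Step 2: f'(2/3) = 0, x_2 = 2/3 (converged)
Newton's method converges in 1 step for quadratics.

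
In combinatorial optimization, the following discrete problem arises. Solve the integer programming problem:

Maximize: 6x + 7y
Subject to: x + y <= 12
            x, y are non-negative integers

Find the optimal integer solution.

Objective: 6x + 7y, constraint: x + y <= 12
Coefficient of y is 7 > coefficient of x is 6, so allocate the entire budget to y.
Optimal: x = 0, y = 12, value = 84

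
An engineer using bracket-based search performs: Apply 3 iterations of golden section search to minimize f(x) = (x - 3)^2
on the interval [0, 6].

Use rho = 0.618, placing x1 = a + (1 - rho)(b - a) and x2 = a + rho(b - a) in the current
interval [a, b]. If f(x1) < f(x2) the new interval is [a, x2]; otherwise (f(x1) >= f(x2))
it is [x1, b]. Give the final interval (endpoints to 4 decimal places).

Golden section search for min of f(x) = (x - 3)^2 on [0, 6].
Each step: x1 = a + (1 - rho)(b - a), x2 = a + rho(b - a); if f(x1) < f(x2) keep [a, x2], otherwise keep [x1, b].
Step 1: [0.0000, 6.0000], x1=2.2920 (f=0.5013), x2=3.7080 (f=0.5013); f(x1) = f(x2) (tie, not '<') => keep [2.2920, 6.0000]
Step 2: [2.2920, 6.0000], x1=3.7085 (f=0.5019), x2=4.5835 (f=2.5076); f(x1) < f(x2) => keep [2.2920, 4.5835]
Step 3: [2.2920, 4.5835], x1=3.1674 (f=0.0280), x2=3.7082 (f=0.5015); f(x1) < f(x2) => keep [2.2920, 3.7082]
Final interval: [2.2920, 3.7082]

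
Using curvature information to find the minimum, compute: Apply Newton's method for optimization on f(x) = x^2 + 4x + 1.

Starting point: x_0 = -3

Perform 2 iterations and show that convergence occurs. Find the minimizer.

f(x) = x^2 + 4x + 1, f'(x) = 2x + (4), f''(x) = 2
Step 1: f'(-3) = -2, x_1 = -3 - -2/2 = -2
Step 2: f'(-2) = 0, x_2 = -2 (converged)
Newton's method converges in 1 step for quadratics.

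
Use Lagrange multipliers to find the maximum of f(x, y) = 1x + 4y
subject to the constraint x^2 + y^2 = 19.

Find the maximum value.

Set up Lagrange conditions: grad f = lambda * grad g
  1 = 2*lambda*x
  4 = 2*lambda*y
From these: x/y = 1/4, so x = 1t, y = 4t for some t.
Substitute into constraint: (1t)^2 + (4t)^2 = 19
  t^2 * 17 = 19
  t = sqrt(19/17)
Maximum = 1*x + 4*y = (1^2 + 4^2)*t = 17 * sqrt(19/17) = sqrt(323)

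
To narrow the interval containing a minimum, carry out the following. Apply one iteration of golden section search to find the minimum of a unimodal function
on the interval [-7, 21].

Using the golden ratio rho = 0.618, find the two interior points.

Golden section search on [-7, 21].
Golden ratio rho = 0.618 (approx).
Interior points:
  x_1 = -7 + (1-0.618)*28 = 3.6960
  x_2 = -7 + 0.618*28 = 10.3040
Compare f(x_1) and f(x_2) to determine which subinterval to keep.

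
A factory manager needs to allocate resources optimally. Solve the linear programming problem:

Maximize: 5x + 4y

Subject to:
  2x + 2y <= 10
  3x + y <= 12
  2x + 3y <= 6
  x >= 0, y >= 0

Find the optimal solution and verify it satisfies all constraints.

Feasible vertices: (0, 0), (0, 2), (3, 0)
Objective 5x + 4y at each vertex:
  (0, 0): 0
  (0, 2): 8
  (3, 0): 15
Maximum is 15 at (3, 0).
Verify constraints at (x, y) = (3, 0):
  2*3 + 2*0 = 6 <= 10
  3*3 + 1*0 = 9 <= 12
  2*3 + 3*0 = 6 <= 6 (active)
  x = 3 >= 0, y = 0 >= 0. All constraints satisfied.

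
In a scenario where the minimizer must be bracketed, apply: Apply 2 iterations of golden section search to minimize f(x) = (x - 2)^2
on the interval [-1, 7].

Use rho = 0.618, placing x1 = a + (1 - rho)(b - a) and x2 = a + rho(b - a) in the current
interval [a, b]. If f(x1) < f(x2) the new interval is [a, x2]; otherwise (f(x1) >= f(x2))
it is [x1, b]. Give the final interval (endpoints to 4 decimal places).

Golden section search for min of f(x) = (x - 2)^2 on [-1, 7].
Each step: x1 = a + (1 - rho)(b - a), x2 = a + rho(b - a); if f(x1) < f(x2) keep [a, x2], otherwise keep [x1, b].
Step 1: [-1.0000, 7.0000], x1=2.0560 (f=0.0031), x2=3.9440 (f=3.7791); f(x1) < f(x2) => keep [-1.0000, 3.9440]
Step 2: [-1.0000, 3.9440], x1=0.8886 (f=1.2352), x2=2.0554 (f=0.0031); f(x1) > f(x2) => keep [0.8886, 3.9440]
Final interval: [0.8886, 3.9440]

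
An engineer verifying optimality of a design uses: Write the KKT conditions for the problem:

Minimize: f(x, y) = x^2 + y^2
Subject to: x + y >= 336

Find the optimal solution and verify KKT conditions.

KKT conditions for min x^2 + y^2 s.t. x + y >= 336:
Stationarity: 2x = mu, 2y = mu
So x = y = mu/2.
Complementary slackness: mu*(x + y - 336) = 0
Primal feasibility: x + y >= 336; dual feasibility: mu >= 0
If mu = 0 then x = y = 0, but 0 + 0 < 336 is infeasible, so the constraint is active.
Constraint active: x + y = 2*(mu/2) = 336 => mu = 336
x = y = 168, f = 56448
Verify: stationarity 2*168 = 336 = mu; primal 168 + 168 = 336 >= 336; dual mu = 336 >= 0; complementary slackness 336*(336 - 336) = 0. All KKT conditions hold.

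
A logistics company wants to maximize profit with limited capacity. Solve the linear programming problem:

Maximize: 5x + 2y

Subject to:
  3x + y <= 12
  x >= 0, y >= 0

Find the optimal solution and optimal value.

The feasible region has vertices at [(0, 0), (4, 0), (0, 12)].
Checking objective 5x + 2y at each vertex:
  (0, 0): 5*0 + 2*0 = 0
  (4, 0): 5*4 + 2*0 = 20
  (0, 12): 5*0 + 2*12 = 24
Maximum is 24 at (0, 12).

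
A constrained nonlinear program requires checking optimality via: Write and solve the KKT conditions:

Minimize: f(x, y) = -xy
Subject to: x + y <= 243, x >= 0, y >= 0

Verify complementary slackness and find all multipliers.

Problem: min -xy s.t. x + y <= 243 (multiplier lambda), x >= 0 (mu_x), y >= 0 (mu_y)
KKT stationarity: -y + lambda - mu_x = 0, -x + lambda - mu_y = 0, with lambda, mu_x, mu_y >= 0
Complementary slackness: lambda*(x + y - 243) = 0, mu_x*x = 0, mu_y*y = 0
If lambda = 0: y = -mu_x <= 0 and x = -mu_y <= 0 force x = y = 0 with f = 0; but x = y = 243/2 is feasible with f = -59049/4 < 0, so this is not the minimum. Hence lambda > 0 and x + y = 243.
Try x > 0, y > 0 (so mu_x = mu_y = 0): y = lambda, x = lambda => x = y = lambda
x + y = 243 => 2*lambda = 243 => lambda = 243/2
x* = y* = 243/2 > 0, consistent with mu_x = mu_y = 0.
(Any feasible point with x = 0 or y = 0 has f = 0 > -59049/4, so the minimum is not on those boundaries.)
min(-xy) = -59049/4 (i.e. max xy = 59049/4)
Multipliers: lambda = 243/2, mu_x = 0, mu_y = 0
Complementary slackness: lambda*(x + y - 243) = 243/2*(243/2 + 243/2 - 243) = 0, mu_x*x = 0*243/2 = 0, mu_y*y = 0*243/2 = 0. Satisfied.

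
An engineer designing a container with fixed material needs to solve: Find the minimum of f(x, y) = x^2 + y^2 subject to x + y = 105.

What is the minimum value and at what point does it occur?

Substitute y = 105 - x into f(x,y) = x^2 + y^2:
g(x) = x^2 + (105 - x)^2 = 2x^2 - 210x + 11025
g'(x) = 4x - 210 = 0  =>  x = 105/2
y = 105 - 105/2 = 105/2
Minimum value = (105/2)^2 + (105/2)^2 = 11025/2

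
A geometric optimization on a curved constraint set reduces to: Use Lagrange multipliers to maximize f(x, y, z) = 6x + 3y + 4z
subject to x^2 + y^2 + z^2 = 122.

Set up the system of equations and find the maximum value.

Lagrange conditions: 6 = 2*lambda*x, 3 = 2*lambda*y, 4 = 2*lambda*z
So x:6 = y:3 = z:4, i.e. x = 6t, y = 3t, z = 4t
Constraint: t^2*(6^2 + 3^2 + 4^2) = 122
  t^2 * 61 = 122  =>  t = sqrt(2)
Maximum = 6*6t + 3*3t + 4*4t = 61*sqrt(2) = sqrt(7442)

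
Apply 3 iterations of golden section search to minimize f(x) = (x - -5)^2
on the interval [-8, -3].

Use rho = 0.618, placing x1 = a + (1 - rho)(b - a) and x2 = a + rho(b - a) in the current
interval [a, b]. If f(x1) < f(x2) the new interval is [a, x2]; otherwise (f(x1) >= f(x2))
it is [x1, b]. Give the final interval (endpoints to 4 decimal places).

Golden section search for min of f(x) = (x - -5)^2 on [-8, -3].
Each step: x1 = a + (1 - rho)(b - a), x2 = a + rho(b - a); if f(x1) < f(x2) keep [a, x2], otherwise keep [x1, b].
Step 1: [-8.0000, -3.0000], x1=-6.0900 (f=1.1881), x2=-4.9100 (f=0.0081); f(x1) > f(x2) => keep [-6.0900, -3.0000]
Step 2: [-6.0900, -3.0000], x1=-4.9096 (f=0.0082), x2=-4.1804 (f=0.6718); f(x1) < f(x2) => keep [-6.0900, -4.1804]
Step 3: [-6.0900, -4.1804], x1=-5.3605 (f=0.1300), x2=-4.9099 (f=0.0081); f(x1) > f(x2) => keep [-5.3605, -4.1804]
Final interval: [-5.3605, -4.1804]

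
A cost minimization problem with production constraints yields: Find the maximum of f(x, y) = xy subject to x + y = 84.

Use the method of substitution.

Substitute y = 84 - x into f(x,y) = xy:
g(x) = x(84 - x) = 84x - x^2
g'(x) = 84 - 2x = 0  =>  x = 42
y = 84 - 42 = 42
Maximum value = 42 * 42 = 1764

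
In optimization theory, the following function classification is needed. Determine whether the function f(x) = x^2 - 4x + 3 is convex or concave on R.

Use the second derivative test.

f(x) = x^2 - 4x + 3
f'(x) = 2x - 4
f''(x) = 2
Since f''(x) = 2 > 0 for all x, f is convex on R.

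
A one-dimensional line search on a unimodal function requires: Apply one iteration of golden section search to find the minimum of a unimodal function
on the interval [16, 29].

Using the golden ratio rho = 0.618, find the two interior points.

Golden section search on [16, 29].
Golden ratio rho = 0.618 (approx).
Interior points:
  x_1 = 16 + (1-0.618)*13 = 20.9660
  x_2 = 16 + 0.618*13 = 24.0340
Compare f(x_1) and f(x_2) to determine which subinterval to keep.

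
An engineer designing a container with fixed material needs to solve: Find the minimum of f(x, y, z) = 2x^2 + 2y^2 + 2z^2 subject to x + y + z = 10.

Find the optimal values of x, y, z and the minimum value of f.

Using Lagrange multipliers on f = 2x^2 + 2y^2 + 2z^2 with constraint x + y + z = 10:
Conditions: 2*2*x = lambda, 2*2*y = lambda, 2*2*z = lambda
So x = lambda/4, y = lambda/4, z = lambda/4
Substituting into constraint: lambda * (3/4) = 10
lambda = 40/3
x = 10/3, y = 10/3, z = 10/3
Minimum value = 200/3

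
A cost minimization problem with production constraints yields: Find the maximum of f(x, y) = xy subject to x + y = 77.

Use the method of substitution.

Substitute y = 77 - x into f(x,y) = xy:
g(x) = x(77 - x) = 77x - x^2
g'(x) = 77 - 2x = 0  =>  x = 77/2
y = 77 - 77/2 = 77/2
Maximum value = (77/2) * (77/2) = 5929/4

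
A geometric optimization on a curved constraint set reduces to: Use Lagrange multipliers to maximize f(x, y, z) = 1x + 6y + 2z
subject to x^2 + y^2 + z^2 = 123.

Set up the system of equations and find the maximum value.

Lagrange conditions: 1 = 2*lambda*x, 6 = 2*lambda*y, 2 = 2*lambda*z
So x:1 = y:6 = z:2, i.e. x = 1t, y = 6t, z = 2t
Constraint: t^2*(1^2 + 6^2 + 2^2) = 123
  t^2 * 41 = 123  =>  t = sqrt(3)
Maximum = 1*1t + 6*6t + 2*2t = 41*sqrt(3) = sqrt(5043)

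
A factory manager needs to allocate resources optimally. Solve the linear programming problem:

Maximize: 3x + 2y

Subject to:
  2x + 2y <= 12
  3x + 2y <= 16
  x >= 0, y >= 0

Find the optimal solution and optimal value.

Feasible vertices: (0, 0), (0, 6), (4, 2), (16/3, 0)
Objective 3x + 2y at each:
  (0, 0): 0
  (0, 6): 12
  (4, 2): 16
  (16/3, 0): 16
Maximum is 16 at (4, 2).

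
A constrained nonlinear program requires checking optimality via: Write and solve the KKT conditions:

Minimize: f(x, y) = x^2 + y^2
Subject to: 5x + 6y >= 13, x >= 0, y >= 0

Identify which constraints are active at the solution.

KKT conditions for min x^2 + y^2 s.t. 5x + 6y >= 13, x >= 0, y >= 0:
Stationarity: 2x = mu*5 + mu_x, 2y = mu*6 + mu_y, with mu, mu_x, mu_y >= 0
Complementary slackness: mu*(5x + 6y - 13) = 0, mu_x*x = 0, mu_y*y = 0
(0, 0) is infeasible (5*0 + 6*0 < 13), so if mu = 0 stationarity would force x = mu_x/2 >= 0, y = mu_y/2 >= 0 with mu_x*x = mu_y*y = 0, i.e. x = y = 0: contradiction. Hence mu > 0 and 5x + 6y = 13 is active.
Try x > 0, y > 0 (so mu_x = mu_y = 0): x = 5*mu/2, y = 6*mu/2
Substitute: 5*(5*mu/2) + 6*(6*mu/2) = 13
  mu*61/2 = 13 => mu = 26/61
x* = 65/61 > 0, y* = 78/61 > 0, consistent with mu_x = mu_y = 0.
f is convex and the constraints are linear, so this KKT point is the global minimum.
f* = 169/61
Active constraints: 5x + 6y >= 13 (holds with equality, mu = 26/61 > 0); x >= 0 and y >= 0 are inactive (mu_x = mu_y = 0).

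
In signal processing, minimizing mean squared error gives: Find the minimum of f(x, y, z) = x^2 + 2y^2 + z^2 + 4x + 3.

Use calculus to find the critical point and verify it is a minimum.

f(x,y,z) = x^2 + 2y^2 + z^2 + 4x + 3
df/dx = 2x + (4) = 0 => x = -2
df/dy = 4y + (0) = 0 => y = 0
df/dz = 2z + (0) = 0 => z = 0
f(-2,0,0) = 1*(-2)^2 + 2*(0)^2 + 1*(0)^2 + 4*(-2) + 3 = -1
Hessian is diagonal with entries 2, 4, 2 > 0, confirmed minimum.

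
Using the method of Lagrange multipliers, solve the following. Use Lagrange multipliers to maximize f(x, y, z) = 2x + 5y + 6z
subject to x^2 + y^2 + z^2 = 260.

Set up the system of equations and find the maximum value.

Lagrange conditions: 2 = 2*lambda*x, 5 = 2*lambda*y, 6 = 2*lambda*z
So x:2 = y:5 = z:6, i.e. x = 2t, y = 5t, z = 6t
Constraint: t^2*(2^2 + 5^2 + 6^2) = 260
  t^2 * 65 = 260  =>  t = sqrt(4)
Maximum = 2*2t + 5*5t + 6*6t = 65*sqrt(4) = 130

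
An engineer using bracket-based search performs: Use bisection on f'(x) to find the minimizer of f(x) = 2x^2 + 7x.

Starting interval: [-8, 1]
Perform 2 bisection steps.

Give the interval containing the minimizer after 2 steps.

Finding critical point of f(x) = 2x^2 + 7x using bisection on f'(x) = 4x + 7.
f'(x) = 0 when x = -7/4.
Starting interval: [-8, 1]
Step 1: mid = -7/2, f'(mid) = -7, new interval = [-7/2, 1]
Step 2: mid = -5/4, f'(mid) = 2, new interval = [-7/2, -5/4]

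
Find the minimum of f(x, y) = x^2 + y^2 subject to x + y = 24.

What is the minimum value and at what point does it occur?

Substitute y = 24 - x into f(x,y) = x^2 + y^2:
g(x) = x^2 + (24 - x)^2 = 2x^2 - 48x + 576
g'(x) = 4x - 48 = 0  =>  x = 12
y = 24 - 12 = 12
Minimum value = 12^2 + 12^2 = 288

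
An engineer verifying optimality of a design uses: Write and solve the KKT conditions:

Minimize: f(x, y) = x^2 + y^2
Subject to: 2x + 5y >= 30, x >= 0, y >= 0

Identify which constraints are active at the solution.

KKT conditions for min x^2 + y^2 s.t. 2x + 5y >= 30, x >= 0, y >= 0:
Stationarity: 2x = mu*2 + mu_x, 2y = mu*5 + mu_y, with mu, mu_x, mu_y >= 0
Complementary slackness: mu*(2x + 5y - 30) = 0, mu_x*x = 0, mu_y*y = 0
(0, 0) is infeasible (2*0 + 5*0 < 30), so if mu = 0 stationarity would force x = mu_x/2 >= 0, y = mu_y/2 >= 0 with mu_x*x = mu_y*y = 0, i.e. x = y = 0: contradiction. Hence mu > 0 and 2x + 5y = 30 is active.
Try x > 0, y > 0 (so mu_x = mu_y = 0): x = 2*mu/2, y = 5*mu/2
Substitute: 2*(2*mu/2) + 5*(5*mu/2) = 30
  mu*29/2 = 30 => mu = 60/29
x* = 60/29 > 0, y* = 150/29 > 0, consistent with mu_x = mu_y = 0.
f is convex and the constraints are linear, so this KKT point is the global minimum.
f* = 900/29
Active constraints: 2x + 5y >= 30 (holds with equality, mu = 60/29 > 0); x >= 0 and y >= 0 are inactive (mu_x = mu_y = 0).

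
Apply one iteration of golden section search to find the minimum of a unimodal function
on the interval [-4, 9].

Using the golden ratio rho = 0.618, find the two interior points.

Golden section search on [-4, 9].
Golden ratio rho = 0.618 (approx).
Interior points:
  x_1 = -4 + (1-0.618)*13 = 0.9660
  x_2 = -4 + 0.618*13 = 4.0340
Compare f(x_1) and f(x_2) to determine which subinterval to keep.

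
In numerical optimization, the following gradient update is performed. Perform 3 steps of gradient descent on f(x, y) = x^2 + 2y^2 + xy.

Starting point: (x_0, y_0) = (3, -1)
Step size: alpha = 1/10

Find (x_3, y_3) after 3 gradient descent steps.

f(x,y) = x^2 + 2y^2 + xy
grad_x = 2x + 1y, grad_y = 4y + 1x
Step 1: grad = (5, -1), (5/2, -9/10)
Step 2: grad = (41/10, -11/10), (209/100, -79/100)
Step 3: grad = (339/100, -107/100), (1751/1000, -683/1000)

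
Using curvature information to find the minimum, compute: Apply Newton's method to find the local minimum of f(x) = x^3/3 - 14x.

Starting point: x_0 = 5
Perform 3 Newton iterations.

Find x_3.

f(x) = x^3/3 - 14x
f'(x) = x^2 - 14, f''(x) = 2x
Newton update: x_{n+1} = x_n - (x_n^2 - 14)/(2*x_n)
Step 1: x_0 = 5, f'=11, f''=10, x_1 = 39/10
Step 2: x_1 = 39/10, f'=121/100, f''=39/5, x_2 = 2921/780
Step 3: x_2 = 2921/780, f'=14641/608400, f''=2921/390, x_3 = 17049841/4556760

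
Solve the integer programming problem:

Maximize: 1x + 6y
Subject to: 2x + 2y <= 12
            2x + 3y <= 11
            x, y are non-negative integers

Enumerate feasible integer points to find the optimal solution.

Constraint 1: 2x + 2y <= 12
Constraint 2: 2x + 3y <= 11
Feasible x range (need y >= 0): 0 <= x <= min(12/2, 11/2) => x in {0, ..., 5}.
Enumerate feasible integer points row by row (the coefficient of y is 6 > 0, so for each x the largest feasible y gives the best value):
  x = 0: y <= min((12 - 2*0)/2, (11 - 2*0)/3) => y in {0, ..., 3}; best 1*0 + 6*3 = 18
  x = 1: y <= min((12 - 2*1)/2, (11 - 2*1)/3) => y in {0, ..., 3}; best 1*1 + 6*3 = 19
  x = 2: y <= min((12 - 2*2)/2, (11 - 2*2)/3) => y in {0, ..., 2}; best 1*2 + 6*2 = 14
  x = 3: y <= min((12 - 2*3)/2, (11 - 2*3)/3) => y in {0, ..., 1}; best 1*3 + 6*1 = 9
  x = 4: y <= min((12 - 2*4)/2, (11 - 2*4)/3) => y in {0, ..., 1}; best 1*4 + 6*1 = 10
  x = 5: y <= min((12 - 2*5)/2, (11 - 2*5)/3) => y in {0}; best 1*5 + 6*0 = 5
The maximum 1x + 6y = 19 is achieved at x = 1, y = 3.
Check: 2*1 + 2*3 = 8 <= 12 and 2*1 + 3*3 = 11 <= 11.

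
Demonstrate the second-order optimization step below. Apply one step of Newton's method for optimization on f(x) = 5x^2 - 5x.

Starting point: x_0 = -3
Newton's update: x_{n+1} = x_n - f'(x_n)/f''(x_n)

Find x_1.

f(x) = 5x^2 - 5x
f'(x) = 10x + (-5), f''(x) = 10
Newton step: x_1 = x_0 - f'(x_0)/f''(x_0)
f'(-3) = -35
x_1 = -3 - -35/10 = 1/2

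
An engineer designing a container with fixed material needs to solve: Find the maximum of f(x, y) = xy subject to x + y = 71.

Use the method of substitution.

Substitute y = 71 - x into f(x,y) = xy:
g(x) = x(71 - x) = 71x - x^2
g'(x) = 71 - 2x = 0  =>  x = 71/2
y = 71 - 71/2 = 71/2
Maximum value = (71/2) * (71/2) = 5041/4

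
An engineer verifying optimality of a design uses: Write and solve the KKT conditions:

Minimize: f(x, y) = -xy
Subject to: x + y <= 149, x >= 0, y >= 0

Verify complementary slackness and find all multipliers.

Problem: min -xy s.t. x + y <= 149 (multiplier lambda), x >= 0 (mu_x), y >= 0 (mu_y)
KKT stationarity: -y + lambda - mu_x = 0, -x + lambda - mu_y = 0, with lambda, mu_x, mu_y >= 0
Complementary slackness: lambda*(x + y - 149) = 0, mu_x*x = 0, mu_y*y = 0
If lambda = 0: y = -mu_x <= 0 and x = -mu_y <= 0 force x = y = 0 with f = 0; but x = y = 149/2 is feasible with f = -22201/4 < 0, so this is not the minimum. Hence lambda > 0 and x + y = 149.
Try x > 0, y > 0 (so mu_x = mu_y = 0): y = lambda, x = lambda => x = y = lambda
x + y = 149 => 2*lambda = 149 => lambda = 149/2
x* = y* = 149/2 > 0, consistent with mu_x = mu_y = 0.
(Any feasible point with x = 0 or y = 0 has f = 0 > -22201/4, so the minimum is not on those boundaries.)
min(-xy) = -22201/4 (i.e. max xy = 22201/4)
Multipliers: lambda = 149/2, mu_x = 0, mu_y = 0
Complementary slackness: lambda*(x + y - 149) = 149/2*(149/2 + 149/2 - 149) = 0, mu_x*x = 0*149/2 = 0, mu_y*y = 0*149/2 = 0. Satisfied.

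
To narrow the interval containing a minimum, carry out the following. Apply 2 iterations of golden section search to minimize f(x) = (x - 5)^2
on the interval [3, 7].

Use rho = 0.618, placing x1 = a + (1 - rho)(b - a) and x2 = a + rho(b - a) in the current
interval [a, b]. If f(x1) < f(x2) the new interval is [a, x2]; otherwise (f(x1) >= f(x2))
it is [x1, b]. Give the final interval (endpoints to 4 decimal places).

Golden section search for min of f(x) = (x - 5)^2 on [3, 7].
Each step: x1 = a + (1 - rho)(b - a), x2 = a + rho(b - a); if f(x1) < f(x2) keep [a, x2], otherwise keep [x1, b].
Step 1: [3.0000, 7.0000], x1=4.5280 (f=0.2228), x2=5.4720 (f=0.2228); f(x1) = f(x2) (tie, not '<') => keep [4.5280, 7.0000]
Step 2: [4.5280, 7.0000], x1=5.4723 (f=0.2231), x2=6.0557 (f=1.1145); f(x1) < f(x2) => keep [4.5280, 6.0557]
Final interval: [4.5280, 6.0557]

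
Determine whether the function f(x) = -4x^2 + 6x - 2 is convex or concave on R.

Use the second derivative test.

f(x) = -4x^2 + 6x - 2
f'(x) = -8x + 6
f''(x) = -8
Since f''(x) = -8 < 0 for all x, f is concave on R.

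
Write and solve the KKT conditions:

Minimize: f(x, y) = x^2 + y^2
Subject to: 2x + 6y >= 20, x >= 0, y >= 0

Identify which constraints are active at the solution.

KKT conditions for min x^2 + y^2 s.t. 2x + 6y >= 20, x >= 0, y >= 0:
Stationarity: 2x = mu*2 + mu_x, 2y = mu*6 + mu_y, with mu, mu_x, mu_y >= 0
Complementary slackness: mu*(2x + 6y - 20) = 0, mu_x*x = 0, mu_y*y = 0
(0, 0) is infeasible (2*0 + 6*0 < 20), so if mu = 0 stationarity would force x = mu_x/2 >= 0, y = mu_y/2 >= 0 with mu_x*x = mu_y*y = 0, i.e. x = y = 0: contradiction. Hence mu > 0 and 2x + 6y = 20 is active.
Try x > 0, y > 0 (so mu_x = mu_y = 0): x = 2*mu/2, y = 6*mu/2
Substitute: 2*(2*mu/2) + 6*(6*mu/2) = 20
  mu*40/2 = 20 => mu = 1
x* = 1 > 0, y* = 3 > 0, consistent with mu_x = mu_y = 0.
f is convex and the constraints are linear, so this KKT point is the global minimum.
f* = 10
Active constraints: 2x + 6y >= 20 (holds with equality, mu = 1 > 0); x >= 0 and y >= 0 are inactive (mu_x = mu_y = 0).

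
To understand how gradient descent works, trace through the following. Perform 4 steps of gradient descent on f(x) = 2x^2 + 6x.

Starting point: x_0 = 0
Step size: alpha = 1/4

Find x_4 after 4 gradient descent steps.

f(x) = 2x^2 + 6x, f'(x) = 4x + (6)
Step 1: f'(0) = 6, x_1 = 0 - 1/4 * 6 = -3/2
Step 2: f'(-3/2) = 0, x_2 = -3/2 - 1/4 * 0 = -3/2
Step 3: f'(-3/2) = 0, x_3 = -3/2 - 1/4 * 0 = -3/2
Step 4: f'(-3/2) = 0, x_4 = -3/2 - 1/4 * 0 = -3/2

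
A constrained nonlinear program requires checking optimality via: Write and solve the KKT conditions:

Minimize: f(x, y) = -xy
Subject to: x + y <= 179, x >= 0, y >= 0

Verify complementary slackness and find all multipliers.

Problem: min -xy s.t. x + y <= 179 (multiplier lambda), x >= 0 (mu_x), y >= 0 (mu_y)
KKT stationarity: -y + lambda - mu_x = 0, -x + lambda - mu_y = 0, with lambda, mu_x, mu_y >= 0
Complementary slackness: lambda*(x + y - 179) = 0, mu_x*x = 0, mu_y*y = 0
If lambda = 0: y = -mu_x <= 0 and x = -mu_y <= 0 force x = y = 0 with f = 0; but x = y = 179/2 is feasible with f = -32041/4 < 0, so this is not the minimum. Hence lambda > 0 and x + y = 179.
Try x > 0, y > 0 (so mu_x = mu_y = 0): y = lambda, x = lambda => x = y = lambda
x + y = 179 => 2*lambda = 179 => lambda = 179/2
x* = y* = 179/2 > 0, consistent with mu_x = mu_y = 0.
(Any feasible point with x = 0 or y = 0 has f = 0 > -32041/4, so the minimum is not on those boundaries.)
min(-xy) = -32041/4 (i.e. max xy = 32041/4)
Multipliers: lambda = 179/2, mu_x = 0, mu_y = 0
Complementary slackness: lambda*(x + y - 179) = 179/2*(179/2 + 179/2 - 179) = 0, mu_x*x = 0*179/2 = 0, mu_y*y = 0*179/2 = 0. Satisfied.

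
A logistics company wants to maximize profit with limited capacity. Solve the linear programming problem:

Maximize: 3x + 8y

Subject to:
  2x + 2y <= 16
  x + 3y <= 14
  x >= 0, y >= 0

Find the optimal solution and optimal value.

Feasible vertices: (0, 0), (0, 14/3), (5, 3), (8, 0)
Objective 3x + 8y at each:
  (0, 0): 0
  (0, 14/3): 112/3
  (5, 3): 39
  (8, 0): 24
Maximum is 39 at (5, 3).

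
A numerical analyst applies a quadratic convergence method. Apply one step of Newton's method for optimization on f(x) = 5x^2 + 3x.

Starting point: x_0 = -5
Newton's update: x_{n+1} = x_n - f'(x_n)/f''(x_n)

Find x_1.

f(x) = 5x^2 + 3x
f'(x) = 10x + (3), f''(x) = 10
Newton step: x_1 = x_0 - f'(x_0)/f''(x_0)
f'(-5) = -47
x_1 = -5 - -47/10 = -3/10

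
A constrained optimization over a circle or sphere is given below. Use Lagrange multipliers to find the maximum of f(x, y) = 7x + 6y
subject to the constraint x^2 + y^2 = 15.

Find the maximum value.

Set up Lagrange conditions: grad f = lambda * grad g
  7 = 2*lambda*x
  6 = 2*lambda*y
From these: x/y = 7/6, so x = 7t, y = 6t for some t.
Substitute into constraint: (7t)^2 + (6t)^2 = 15
  t^2 * 85 = 15
  t = sqrt(15/85)
Maximum = 7*x + 6*y = (7^2 + 6^2)*t = 85 * sqrt(15/85) = sqrt(1275)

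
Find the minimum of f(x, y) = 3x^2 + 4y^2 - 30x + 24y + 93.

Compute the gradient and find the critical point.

f(x,y) = 3x^2 + 4y^2 - 30x + 24y + 93
df/dx = 6x + (-30) = 0  =>  x = 5
df/dy = 8y + (24) = 0  =>  y = -3
f(5, -3) = 3*(5)^2 + 4*(-3)^2 + -30*(5) + 24*(-3) + 93 = -18
Hessian is diagonal with entries 6, 8 > 0, so this is a minimum.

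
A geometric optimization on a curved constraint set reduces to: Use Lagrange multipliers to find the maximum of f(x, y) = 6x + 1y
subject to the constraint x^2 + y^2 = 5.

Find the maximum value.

Set up Lagrange conditions: grad f = lambda * grad g
  6 = 2*lambda*x
  1 = 2*lambda*y
From these: x/y = 6/1, so x = 6t, y = 1t for some t.
Substitute into constraint: (6t)^2 + (1t)^2 = 5
  t^2 * 37 = 5
  t = sqrt(5/37)
Maximum = 6*x + 1*y = (6^2 + 1^2)*t = 37 * sqrt(5/37) = sqrt(185)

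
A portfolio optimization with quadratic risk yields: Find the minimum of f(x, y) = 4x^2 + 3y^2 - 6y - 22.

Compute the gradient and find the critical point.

f(x,y) = 4x^2 + 3y^2 - 6y - 22
df/dx = 8x + (0) = 0  =>  x = 0
df/dy = 6y + (-6) = 0  =>  y = 1
f(0, 1) = 4*(0)^2 + 3*(1)^2 + -6*(1) + -22 = -25
Hessian is diagonal with entries 8, 6 > 0, so this is a minimum.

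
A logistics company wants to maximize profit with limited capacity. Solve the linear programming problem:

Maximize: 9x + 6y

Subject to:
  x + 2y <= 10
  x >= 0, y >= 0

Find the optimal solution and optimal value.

The feasible region has vertices at [(0, 0), (10, 0), (0, 5)].
Checking objective 9x + 6y at each vertex:
  (0, 0): 9*0 + 6*0 = 0
  (10, 0): 9*10 + 6*0 = 90
  (0, 5): 9*0 + 6*5 = 30
Maximum is 90 at (10, 0).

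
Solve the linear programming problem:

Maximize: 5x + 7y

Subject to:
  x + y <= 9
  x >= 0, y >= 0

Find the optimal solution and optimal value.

The feasible region has vertices at [(0, 0), (9, 0), (0, 9)].
Checking objective 5x + 7y at each vertex:
  (0, 0): 5*0 + 7*0 = 0
  (9, 0): 5*9 + 7*0 = 45
  (0, 9): 5*0 + 7*9 = 63
Maximum is 63 at (0, 9).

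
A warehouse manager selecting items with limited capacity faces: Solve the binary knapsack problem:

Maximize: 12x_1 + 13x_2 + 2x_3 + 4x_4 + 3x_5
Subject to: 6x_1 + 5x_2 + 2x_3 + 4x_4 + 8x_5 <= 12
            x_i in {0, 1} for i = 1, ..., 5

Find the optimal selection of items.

Items: item 1 (v=12, w=6), item 2 (v=13, w=5), item 3 (v=2, w=2), item 4 (v=4, w=4), item 5 (v=3, w=8)
Capacity: 12
Checking all 32 subsets (w = total weight, v = total value):
  {}: w = 0, v = 0
  {1}: w = 6, v = 12
  {2}: w = 5, v = 13
  {3}: w = 2, v = 2
  {4}: w = 4, v = 4
  {5}: w = 8, v = 3
  {1, 2}: w = 11, v = 25
  {1, 3}: w = 8, v = 14
  {1, 4}: w = 10, v = 16
  {1, 5}: w = 14 > 12, infeasible
  {2, 3}: w = 7, v = 15
  {2, 4}: w = 9, v = 17
  {2, 5}: w = 13 > 12, infeasible
  {3, 4}: w = 6, v = 6
  {3, 5}: w = 10, v = 5
  {4, 5}: w = 12, v = 7
  {1, 2, 3}: w = 13 > 12, infeasible
  {1, 2, 4}: w = 15 > 12, infeasible
  {1, 2, 5}: w = 19 > 12, infeasible
  {1, 3, 4}: w = 12, v = 18
  {1, 3, 5}: w = 16 > 12, infeasible
  {1, 4, 5}: w = 18 > 12, infeasible
  {2, 3, 4}: w = 11, v = 19
  {2, 3, 5}: w = 15 > 12, infeasible
  {2, 4, 5}: w = 17 > 12, infeasible
  {3, 4, 5}: w = 14 > 12, infeasible
  {1, 2, 3, 4}: w = 17 > 12, infeasible
  {1, 2, 3, 5}: w = 21 > 12, infeasible
  {1, 2, 4, 5}: w = 23 > 12, infeasible
  {1, 3, 4, 5}: w = 20 > 12, infeasible
  {2, 3, 4, 5}: w = 19 > 12, infeasible
  {1, 2, 3, 4, 5}: w = 25 > 12, infeasible
Best feasible subset: items [1, 2]
Total weight: 11 <= 12, total value: 25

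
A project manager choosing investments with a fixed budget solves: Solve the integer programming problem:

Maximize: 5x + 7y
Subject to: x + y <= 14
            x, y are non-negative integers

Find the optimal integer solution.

Objective: 5x + 7y, constraint: x + y <= 14
Coefficient of y is 7 > coefficient of x is 5, so allocate the entire budget to y.
Optimal: x = 0, y = 14, value = 98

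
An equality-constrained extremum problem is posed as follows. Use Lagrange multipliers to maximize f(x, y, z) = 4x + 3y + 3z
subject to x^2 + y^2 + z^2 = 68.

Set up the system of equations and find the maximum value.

Lagrange conditions: 4 = 2*lambda*x, 3 = 2*lambda*y, 3 = 2*lambda*z
So x:4 = y:3 = z:3, i.e. x = 4t, y = 3t, z = 3t
Constraint: t^2*(4^2 + 3^2 + 3^2) = 68
  t^2 * 34 = 68  =>  t = sqrt(2)
Maximum = 4*4t + 3*3t + 3*3t = 34*sqrt(2) = sqrt(2312)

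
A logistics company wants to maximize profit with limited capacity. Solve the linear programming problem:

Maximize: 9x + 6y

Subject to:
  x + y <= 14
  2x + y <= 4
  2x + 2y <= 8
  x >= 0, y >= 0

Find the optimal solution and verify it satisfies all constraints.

Feasible vertices: (0, 0), (0, 4), (2, 0)
Objective 9x + 6y at each vertex:
  (0, 0): 0
  (0, 4): 24
  (2, 0): 18
Maximum is 24 at (0, 4).
Verify constraints at (x, y) = (0, 4):
  1*0 + 1*4 = 4 <= 14
  2*0 + 1*4 = 4 <= 4 (active)
  2*0 + 2*4 = 8 <= 8 (active)
  x = 0 >= 0, y = 4 >= 0. All constraints satisfied.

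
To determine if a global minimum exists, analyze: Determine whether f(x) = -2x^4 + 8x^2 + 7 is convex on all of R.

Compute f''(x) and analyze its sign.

f(x) = -2x^4 + 8x^2 + 7
f'(x) = -8x^3 + 16x
f''(x) = -24x^2 + 16
f''(x) = -24x^2 + 16 -> -inf as |x| -> inf
Therefore, f is not globally convex on R.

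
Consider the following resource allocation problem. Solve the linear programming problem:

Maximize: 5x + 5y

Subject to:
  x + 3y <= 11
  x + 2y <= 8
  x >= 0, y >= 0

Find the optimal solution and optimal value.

Feasible vertices: (0, 0), (0, 11/3), (2, 3), (8, 0)
Objective 5x + 5y at each:
  (0, 0): 0
  (0, 11/3): 55/3
  (2, 3): 25
  (8, 0): 40
Maximum is 40 at (8, 0).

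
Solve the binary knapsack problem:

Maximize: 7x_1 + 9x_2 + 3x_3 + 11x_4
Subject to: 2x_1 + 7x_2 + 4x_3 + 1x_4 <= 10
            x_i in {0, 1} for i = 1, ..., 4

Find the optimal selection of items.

Items: item 1 (v=7, w=2), item 2 (v=9, w=7), item 3 (v=3, w=4), item 4 (v=11, w=1)
Capacity: 10
Checking all 16 subsets (w = total weight, v = total value):
  {}: w = 0, v = 0
  {1}: w = 2, v = 7
  {2}: w = 7, v = 9
  {3}: w = 4, v = 3
  {4}: w = 1, v = 11
  {1, 2}: w = 9, v = 16
  {1, 3}: w = 6, v = 10
  {1, 4}: w = 3, v = 18
  {2, 3}: w = 11 > 10, infeasible
  {2, 4}: w = 8, v = 20
  {3, 4}: w = 5, v = 14
  {1, 2, 3}: w = 13 > 10, infeasible
  {1, 2, 4}: w = 10, v = 27
  {1, 3, 4}: w = 7, v = 21
  {2, 3, 4}: w = 12 > 10, infeasible
  {1, 2, 3, 4}: w = 14 > 10, infeasible
Best feasible subset: items [1, 2, 4]
Total weight: 10 <= 10, total value: 27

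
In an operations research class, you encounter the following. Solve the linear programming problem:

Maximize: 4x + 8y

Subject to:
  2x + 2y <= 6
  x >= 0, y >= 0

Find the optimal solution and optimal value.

The feasible region has vertices at [(0, 0), (3, 0), (0, 3)].
Checking objective 4x + 8y at each vertex:
  (0, 0): 4*0 + 8*0 = 0
  (3, 0): 4*3 + 8*0 = 12
  (0, 3): 4*0 + 8*3 = 24
Maximum is 24 at (0, 3).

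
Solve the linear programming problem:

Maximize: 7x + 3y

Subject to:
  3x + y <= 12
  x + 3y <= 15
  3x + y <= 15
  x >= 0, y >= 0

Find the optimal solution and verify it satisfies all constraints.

Feasible vertices: (0, 0), (0, 5), (21/8, 33/8), (4, 0)
Objective 7x + 3y at each vertex:
  (0, 0): 0
  (0, 5): 15
  (21/8, 33/8): 123/4
  (4, 0): 28
Maximum is 123/4 at (21/8, 33/8).
Verify constraints at (x, y) = (21/8, 33/8):
  3*(21/8) + 1*(33/8) = 12 <= 12 (active)
  1*(21/8) + 3*(33/8) = 15 <= 15 (active)
  3*(21/8) + 1*(33/8) = 12 <= 15
  x = 21/8 >= 0, y = 33/8 >= 0. All constraints satisfied.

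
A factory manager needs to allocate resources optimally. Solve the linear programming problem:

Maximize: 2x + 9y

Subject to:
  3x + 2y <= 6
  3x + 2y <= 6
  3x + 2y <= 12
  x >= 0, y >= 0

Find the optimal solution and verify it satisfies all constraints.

Feasible vertices: (0, 0), (0, 3), (2, 0)
Objective 2x + 9y at each vertex:
  (0, 0): 0
  (0, 3): 27
  (2, 0): 4
Maximum is 27 at (0, 3).
Verify constraints at (x, y) = (0, 3):
  3*0 + 2*3 = 6 <= 6 (active)
  3*0 + 2*3 = 6 <= 6 (active)
  3*0 + 2*3 = 6 <= 12
  x = 0 >= 0, y = 3 >= 0. All constraints satisfied.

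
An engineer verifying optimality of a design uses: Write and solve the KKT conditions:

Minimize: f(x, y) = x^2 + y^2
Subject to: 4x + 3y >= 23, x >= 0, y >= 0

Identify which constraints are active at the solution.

KKT conditions for min x^2 + y^2 s.t. 4x + 3y >= 23, x >= 0, y >= 0:
Stationarity: 2x = mu*4 + mu_x, 2y = mu*3 + mu_y, with mu, mu_x, mu_y >= 0
Complementary slackness: mu*(4x + 3y - 23) = 0, mu_x*x = 0, mu_y*y = 0
(0, 0) is infeasible (4*0 + 3*0 < 23), so if mu = 0 stationarity would force x = mu_x/2 >= 0, y = mu_y/2 >= 0 with mu_x*x = mu_y*y = 0, i.e. x = y = 0: contradiction. Hence mu > 0 and 4x + 3y = 23 is active.
Try x > 0, y > 0 (so mu_x = mu_y = 0): x = 4*mu/2, y = 3*mu/2
Substitute: 4*(4*mu/2) + 3*(3*mu/2) = 23
  mu*25/2 = 23 => mu = 46/25
x* = 92/25 > 0, y* = 69/25 > 0, consistent with mu_x = mu_y = 0.
f is convex and the constraints are linear, so this KKT point is the global minimum.
f* = 529/25
Active constraints: 4x + 3y >= 23 (holds with equality, mu = 46/25 > 0); x >= 0 and y >= 0 are inactive (mu_x = mu_y = 0).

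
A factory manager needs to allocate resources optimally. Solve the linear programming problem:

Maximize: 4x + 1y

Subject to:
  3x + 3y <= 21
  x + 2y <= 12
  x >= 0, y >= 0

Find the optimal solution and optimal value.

Feasible vertices: (0, 0), (0, 6), (2, 5), (7, 0)
Objective 4x + 1y at each:
  (0, 0): 0
  (0, 6): 6
  (2, 5): 13
  (7, 0): 28
Maximum is 28 at (7, 0).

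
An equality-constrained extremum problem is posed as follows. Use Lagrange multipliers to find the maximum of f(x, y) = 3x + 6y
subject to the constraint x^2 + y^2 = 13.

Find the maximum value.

Set up Lagrange conditions: grad f = lambda * grad g
  3 = 2*lambda*x
  6 = 2*lambda*y
From these: x/y = 3/6, so x = 3t, y = 6t for some t.
Substitute into constraint: (3t)^2 + (6t)^2 = 13
  t^2 * 45 = 13
  t = sqrt(13/45)
Maximum = 3*x + 6*y = (3^2 + 6^2)*t = 45 * sqrt(13/45) = sqrt(585)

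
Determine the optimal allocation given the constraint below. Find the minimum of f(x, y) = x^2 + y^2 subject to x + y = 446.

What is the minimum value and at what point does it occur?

Substitute y = 446 - x into f(x,y) = x^2 + y^2:
g(x) = x^2 + (446 - x)^2 = 2x^2 - 892x + 198916
g'(x) = 4x - 892 = 0  =>  x = 223
y = 446 - 223 = 223
Minimum value = 223^2 + 223^2 = 99458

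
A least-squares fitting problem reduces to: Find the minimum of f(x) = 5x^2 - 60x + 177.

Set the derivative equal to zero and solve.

f(x) = 5x^2 - 60x + 177
f'(x) = 10x + (-60) = 0
x = 60/10 = 6
f(6) = -3
Since f''(x) = 10 > 0, this is a minimum.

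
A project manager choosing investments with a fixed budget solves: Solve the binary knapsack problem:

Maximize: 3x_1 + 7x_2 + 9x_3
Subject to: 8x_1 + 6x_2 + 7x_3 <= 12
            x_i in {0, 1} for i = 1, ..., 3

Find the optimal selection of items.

Items: item 1 (v=3, w=8), item 2 (v=7, w=6), item 3 (v=9, w=7)
Capacity: 12
Checking all 8 subsets (w = total weight, v = total value):
  {}: w = 0, v = 0
  {1}: w = 8, v = 3
  {2}: w = 6, v = 7
  {3}: w = 7, v = 9
  {1, 2}: w = 14 > 12, infeasible
  {1, 3}: w = 15 > 12, infeasible
  {2, 3}: w = 13 > 12, infeasible
  {1, 2, 3}: w = 21 > 12, infeasible
Best feasible subset: items [3]
Total weight: 7 <= 12, total value: 9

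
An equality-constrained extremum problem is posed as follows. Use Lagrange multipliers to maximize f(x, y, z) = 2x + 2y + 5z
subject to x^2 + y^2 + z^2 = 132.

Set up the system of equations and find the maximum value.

Lagrange conditions: 2 = 2*lambda*x, 2 = 2*lambda*y, 5 = 2*lambda*z
So x:2 = y:2 = z:5, i.e. x = 2t, y = 2t, z = 5t
Constraint: t^2*(2^2 + 2^2 + 5^2) = 132
  t^2 * 33 = 132  =>  t = sqrt(4)
Maximum = 2*2t + 2*2t + 5*5t = 33*sqrt(4) = 66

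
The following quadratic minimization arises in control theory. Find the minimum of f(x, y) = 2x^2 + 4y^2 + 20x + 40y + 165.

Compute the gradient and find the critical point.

f(x,y) = 2x^2 + 4y^2 + 20x + 40y + 165
df/dx = 4x + (20) = 0  =>  x = -5
df/dy = 8y + (40) = 0  =>  y = -5
f(-5, -5) = 2*(-5)^2 + 4*(-5)^2 + 20*(-5) + 40*(-5) + 165 = 15
Hessian is diagonal with entries 4, 8 > 0, so this is a minimum.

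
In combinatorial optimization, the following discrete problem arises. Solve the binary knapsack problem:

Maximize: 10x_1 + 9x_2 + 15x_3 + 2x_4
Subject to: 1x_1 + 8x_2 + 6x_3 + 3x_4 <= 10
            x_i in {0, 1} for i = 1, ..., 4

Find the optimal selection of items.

Items: item 1 (v=10, w=1), item 2 (v=9, w=8), item 3 (v=15, w=6), item 4 (v=2, w=3)
Capacity: 10
Checking all 16 subsets (w = total weight, v = total value):
  {}: w = 0, v = 0
  {1}: w = 1, v = 10
  {2}: w = 8, v = 9
  {3}: w = 6, v = 15
  {4}: w = 3, v = 2
  {1, 2}: w = 9, v = 19
  {1, 3}: w = 7, v = 25
  {1, 4}: w = 4, v = 12
  {2, 3}: w = 14 > 10, infeasible
  {2, 4}: w = 11 > 10, infeasible
  {3, 4}: w = 9, v = 17
  {1, 2, 3}: w = 15 > 10, infeasible
  {1, 2, 4}: w = 12 > 10, infeasible
  {1, 3, 4}: w = 10, v = 27
  {2, 3, 4}: w = 17 > 10, infeasible
  {1, 2, 3, 4}: w = 18 > 10, infeasible
Best feasible subset: items [1, 3, 4]
Total weight: 10 <= 10, total value: 27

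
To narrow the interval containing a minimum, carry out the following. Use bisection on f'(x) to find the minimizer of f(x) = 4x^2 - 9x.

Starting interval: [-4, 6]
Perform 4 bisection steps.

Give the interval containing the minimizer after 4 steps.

Finding critical point of f(x) = 4x^2 - 9x using bisection on f'(x) = 8x + -9.
f'(x) = 0 when x = 9/8.
Starting interval: [-4, 6]
Step 1: mid = 1, f'(mid) = -1, new interval = [1, 6]
Step 2: mid = 7/2, f'(mid) = 19, new interval = [1, 7/2]
Step 3: mid = 9/4, f'(mid) = 9, new interval = [1, 9/4]
Step 4: mid = 13/8, f'(mid) = 4, new interval = [1, 13/8]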